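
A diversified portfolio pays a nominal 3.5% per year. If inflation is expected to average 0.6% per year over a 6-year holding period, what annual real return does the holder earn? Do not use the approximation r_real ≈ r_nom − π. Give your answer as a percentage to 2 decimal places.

With constant rates the annual real return is the same each year: (1+3.5%)/(1+0.6%) − 1 = 0.02883.

2.88%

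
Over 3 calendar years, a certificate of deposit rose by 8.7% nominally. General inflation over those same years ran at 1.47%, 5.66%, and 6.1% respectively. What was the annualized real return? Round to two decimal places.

Cumulative inflation factor: 1.0147 × 1.0566 × 1.061 ≈ 1.13753.
Nominal growth factor: 1.08700. Real growth factor = 1.08700 / 1.13753 ≈ 0.95558.
Annualized: 0.95558^(1/3) − 1 ≈ -0.01503.

-1.50%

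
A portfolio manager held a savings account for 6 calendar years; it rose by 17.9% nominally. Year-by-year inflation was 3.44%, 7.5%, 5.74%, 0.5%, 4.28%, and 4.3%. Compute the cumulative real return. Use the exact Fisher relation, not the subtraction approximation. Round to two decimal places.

-8.27%

Cumulative inflation factor: 1.0344 × 1.075 × 1.0574 × 1.005 × 1.0428 × 1.043 ≈ 1.28525.
Nominal growth factor: 1.17900. Real growth factor = 1.17900 / 1.28525 ≈ 0.91733.
Total real return ≈ -8.2669%.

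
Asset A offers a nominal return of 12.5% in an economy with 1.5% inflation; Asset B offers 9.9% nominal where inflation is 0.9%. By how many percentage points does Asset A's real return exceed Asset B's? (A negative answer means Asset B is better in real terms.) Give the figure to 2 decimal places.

Asset A real return: 1.125/1.015 − 1 = 10.837%.
Asset B real return: 1.099/1.009 − 1 = 8.920%.
Difference: 10.837 − 8.920 = 1.917 pp.

1.92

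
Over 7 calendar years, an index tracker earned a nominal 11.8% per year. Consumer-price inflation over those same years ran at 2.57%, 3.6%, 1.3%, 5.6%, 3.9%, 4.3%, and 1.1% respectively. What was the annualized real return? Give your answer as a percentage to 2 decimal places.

Cumulative inflation factor: 1.0257 × 1.036 × 1.013 × 1.056 × 1.039 × 1.043 × 1.011 ≈ 1.24539.
Nominal growth factor: 2.18320. Real growth factor = 2.18320 / 1.24539 ≈ 1.75303.
Annualized: 1.75303^(1/7) − 1 ≈ 0.08349.

8.35%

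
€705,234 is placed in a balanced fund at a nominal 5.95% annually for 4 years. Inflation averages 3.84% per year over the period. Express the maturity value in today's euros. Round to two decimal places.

Nominal value at maturity: €705,234 × (1 + 5.95%)^4 ≈ €888,662.97.
Price-level factor over 4 years: (1 + 3.84%)^4 ≈ 1.1626760267.
Dividing the nominal maturity value by the price-level factor gives the value in today's money.

€764,325.53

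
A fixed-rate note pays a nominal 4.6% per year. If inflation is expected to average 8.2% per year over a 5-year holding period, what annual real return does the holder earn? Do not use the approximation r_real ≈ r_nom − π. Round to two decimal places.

-3.33%

With constant rates the annual real return is the same each year: (1+4.6%)/(1+8.2%) − 1 = -0.03327.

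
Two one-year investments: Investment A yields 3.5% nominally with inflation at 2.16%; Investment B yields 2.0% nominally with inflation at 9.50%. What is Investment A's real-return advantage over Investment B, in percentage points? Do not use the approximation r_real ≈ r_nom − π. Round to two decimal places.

Investment A real return: 1.035/1.0216 − 1 = 1.312%.
Investment B real return: 1.020/1.0950 − 1 = -6.849%.
Difference: 1.312 − (-6.849) = 8.161 pp.

8.16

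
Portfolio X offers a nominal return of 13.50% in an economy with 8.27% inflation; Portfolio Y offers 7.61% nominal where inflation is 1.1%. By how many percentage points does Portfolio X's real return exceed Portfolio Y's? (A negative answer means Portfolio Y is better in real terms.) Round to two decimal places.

-1.61

Portfolio X real return: 1.1350/1.0827 − 1 = 4.831%.
Portfolio Y real return: 1.0761/1.011 − 1 = 6.439%.
Difference: 4.831 − 6.439 = -1.608 pp.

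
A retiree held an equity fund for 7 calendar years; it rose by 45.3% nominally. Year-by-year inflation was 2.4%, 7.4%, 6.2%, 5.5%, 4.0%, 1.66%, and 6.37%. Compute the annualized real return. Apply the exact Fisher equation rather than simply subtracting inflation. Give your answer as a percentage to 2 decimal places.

Cumulative inflation factor: 1.024 × 1.074 × 1.062 × 1.055 × 1.040 × 1.0166 × 1.0637 ≈ 1.38575.
Nominal growth factor: 1.45300. Real growth factor = 1.45300 / 1.38575 ≈ 1.04853.
Annualized: 1.04853^(1/7) − 1 ≈ 0.00679.

0.68%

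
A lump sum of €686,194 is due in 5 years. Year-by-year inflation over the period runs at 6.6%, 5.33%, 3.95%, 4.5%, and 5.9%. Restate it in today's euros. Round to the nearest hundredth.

€531,252.37

Price-level factor over 5 years: 1.066 × 1.0533 × 1.0395 × 1.045 × 1.059 ≈ 1.2916535238.
Purchasing power today: €686,194 divided by that factor.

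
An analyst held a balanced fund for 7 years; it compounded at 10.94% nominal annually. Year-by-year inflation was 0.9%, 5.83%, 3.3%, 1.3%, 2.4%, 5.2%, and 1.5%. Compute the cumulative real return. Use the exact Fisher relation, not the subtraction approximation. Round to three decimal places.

69.288%

Cumulative inflation factor: 1.009 × 1.0583 × 1.033 × 1.013 × 1.024 × 1.052 × 1.015 ≈ 1.22178.
Nominal growth factor: 2.06832. Real growth factor = 2.06832 / 1.22178 ≈ 1.69288.
Total real return ≈ 69.2878%.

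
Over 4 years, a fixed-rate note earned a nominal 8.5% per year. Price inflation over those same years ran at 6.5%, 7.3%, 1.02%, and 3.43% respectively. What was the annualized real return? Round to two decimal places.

Cumulative inflation factor: 1.065 × 1.073 × 1.0102 × 1.0343 ≈ 1.19400.
Nominal growth factor: 1.38586. Real growth factor = 1.38586 / 1.19400 ≈ 1.16069.
Annualized: 1.16069^(1/4) − 1 ≈ 0.03796.

3.80%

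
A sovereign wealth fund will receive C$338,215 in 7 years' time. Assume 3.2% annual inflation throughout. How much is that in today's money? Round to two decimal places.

Price-level factor over 7 years: (1 + 3.2%)^7 ≈ 1.2466882924.
Purchasing power today: C$338,215 divided by that factor.

C$271,290.75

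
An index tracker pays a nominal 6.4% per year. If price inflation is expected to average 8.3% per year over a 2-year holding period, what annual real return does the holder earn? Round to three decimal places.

-1.754%

With constant rates the annual real return is the same each year: (1+6.4%)/(1+8.3%) − 1 = -0.01754.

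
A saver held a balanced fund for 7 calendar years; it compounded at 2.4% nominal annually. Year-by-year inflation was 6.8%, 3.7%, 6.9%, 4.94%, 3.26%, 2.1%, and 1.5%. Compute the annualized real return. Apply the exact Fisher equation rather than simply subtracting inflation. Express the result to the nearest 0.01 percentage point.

-1.68%

Cumulative inflation factor: 1.068 × 1.037 × 1.069 × 1.0494 × 1.0326 × 1.021 × 1.015 ≈ 1.32951.
Nominal growth factor: 1.18059. Real growth factor = 1.18059 / 1.32951 ≈ 0.88799.
Annualized: 0.88799^(1/7) − 1 ≈ -0.01683.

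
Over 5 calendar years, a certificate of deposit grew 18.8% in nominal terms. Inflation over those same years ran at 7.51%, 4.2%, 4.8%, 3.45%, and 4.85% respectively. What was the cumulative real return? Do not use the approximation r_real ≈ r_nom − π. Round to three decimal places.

-6.709%

Cumulative inflation factor: 1.0751 × 1.042 × 1.048 × 1.0345 × 1.0485 ≈ 1.27344.
Nominal growth factor: 1.18800. Real growth factor = 1.18800 / 1.27344 ≈ 0.93291.
Total real return ≈ -6.7090%.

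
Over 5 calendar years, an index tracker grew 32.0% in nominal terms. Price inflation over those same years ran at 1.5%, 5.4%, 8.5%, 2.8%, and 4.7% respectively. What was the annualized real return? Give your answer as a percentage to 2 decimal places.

Cumulative inflation factor: 1.015 × 1.054 × 1.085 × 1.028 × 1.047 ≈ 1.24933.
Nominal growth factor: 1.32000. Real growth factor = 1.32000 / 1.24933 ≈ 1.05657.
Annualized: 1.05657^(1/5) − 1 ≈ 0.01107.

1.11%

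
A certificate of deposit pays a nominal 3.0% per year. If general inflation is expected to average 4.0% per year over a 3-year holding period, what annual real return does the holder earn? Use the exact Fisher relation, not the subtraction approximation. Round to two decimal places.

-0.96%

With constant rates the annual real return is the same each year: (1+3.0%)/(1+4.0%) − 1 = -0.00962.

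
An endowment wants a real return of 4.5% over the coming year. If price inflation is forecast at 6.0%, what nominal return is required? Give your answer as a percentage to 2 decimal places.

By the Fisher equation, 1 + r_nom = (1 + 4.5%)(1 + 6.0%) = 1.045 × 1.060 = 1.1077.
So r_nom = 10.77%.

10.77%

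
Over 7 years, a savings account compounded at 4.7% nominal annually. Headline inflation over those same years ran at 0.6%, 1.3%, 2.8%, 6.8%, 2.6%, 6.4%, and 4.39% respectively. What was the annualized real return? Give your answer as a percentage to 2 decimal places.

Cumulative inflation factor: 1.006 × 1.013 × 1.028 × 1.068 × 1.026 × 1.064 × 1.0439 ≈ 1.27503.
Nominal growth factor: 1.37920. Real growth factor = 1.37920 / 1.27503 ≈ 1.08170.
Annualized: 1.08170^(1/7) − 1 ≈ 0.01128.

1.13%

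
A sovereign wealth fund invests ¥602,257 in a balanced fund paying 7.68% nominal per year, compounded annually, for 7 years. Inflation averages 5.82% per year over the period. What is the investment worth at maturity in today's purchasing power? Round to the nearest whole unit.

Nominal value at maturity: ¥602,257 × (1 + 7.68%)^7 ≈ ¥1,010,944.
Price-level factor over 7 years: (1 + 5.82%)^7 ≈ 1.4858477138.
Dividing the nominal maturity value by the price-level factor gives the value in today's money.

¥680,382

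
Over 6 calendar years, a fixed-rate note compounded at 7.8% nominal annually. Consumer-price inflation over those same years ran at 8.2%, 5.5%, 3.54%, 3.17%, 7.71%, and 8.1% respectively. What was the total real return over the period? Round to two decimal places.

Cumulative inflation factor: 1.082 × 1.055 × 1.0354 × 1.0317 × 1.0771 × 1.081 ≈ 1.41979.
Nominal growth factor: 1.56932. Real growth factor = 1.56932 / 1.41979 ≈ 1.10532.
Total real return ≈ 10.5324%.

10.53%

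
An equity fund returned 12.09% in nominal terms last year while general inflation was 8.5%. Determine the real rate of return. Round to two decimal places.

Real return via the Fisher equation: (1 + 12.09%)/(1 + 8.5%) − 1 = 1.1209/1.085 − 1 ≈ 0.03309.

3.31%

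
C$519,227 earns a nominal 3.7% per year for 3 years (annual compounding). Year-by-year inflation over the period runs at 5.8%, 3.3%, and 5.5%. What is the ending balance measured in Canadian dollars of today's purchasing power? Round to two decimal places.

Nominal value at maturity: C$519,227 × (1 + 3.7%)^3 ≈ C$579,019.96.
Price-level factor over 3 years: 1.058 × 1.033 × 1.055 = 1.15302427.
Dividing the nominal maturity value by the price-level factor gives the value in today's money.

C$502,175.00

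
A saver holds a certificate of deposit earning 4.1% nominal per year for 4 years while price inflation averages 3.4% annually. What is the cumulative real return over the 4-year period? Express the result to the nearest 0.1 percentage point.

2.7%

The annual real rate is (1+4.1%)/(1+3.4%) − 1 = 0.6770%.
Compounded over 4 years: (1 + 0.006770)^4 − 1 ≈ 0.02736.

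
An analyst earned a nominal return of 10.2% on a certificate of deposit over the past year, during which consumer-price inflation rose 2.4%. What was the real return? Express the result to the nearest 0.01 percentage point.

7.62%

Real return via the Fisher equation: (1 + 10.2%)/(1 + 2.4%) − 1 = 1.102/1.024 − 1 ≈ 0.07617.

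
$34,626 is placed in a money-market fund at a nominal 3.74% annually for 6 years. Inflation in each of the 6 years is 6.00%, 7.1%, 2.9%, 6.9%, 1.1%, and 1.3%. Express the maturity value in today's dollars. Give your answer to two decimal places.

$33,746.66

Nominal value at maturity: $34,626 × (1 + 3.74%)^6 ≈ $43,159.84.
Price-level factor over 6 years: 1.0600 × 1.071 × 1.029 × 1.069 × 1.011 × 1.013 ≈ 1.2789366031.
The maturity value deflated by that factor is the answer in today's purchasing power.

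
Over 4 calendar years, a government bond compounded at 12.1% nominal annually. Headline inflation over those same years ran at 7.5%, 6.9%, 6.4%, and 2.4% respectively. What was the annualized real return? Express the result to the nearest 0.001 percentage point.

5.974%

Cumulative inflation factor: 1.075 × 1.069 × 1.064 × 1.024 ≈ 1.25207.
Nominal growth factor: 1.57915. Real growth factor = 1.57915 / 1.25207 ≈ 1.26123.
Annualized: 1.26123^(1/4) − 1 ≈ 0.05974.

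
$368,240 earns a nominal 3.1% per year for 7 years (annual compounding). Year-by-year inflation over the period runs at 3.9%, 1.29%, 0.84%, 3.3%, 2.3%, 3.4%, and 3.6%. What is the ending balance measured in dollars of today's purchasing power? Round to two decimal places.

Nominal value at maturity: $368,240 × (1 + 3.1%)^7 ≈ $455,975.62.
Price-level factor over 7 years: 1.039 × 1.0129 × 1.0084 × 1.033 × 1.023 × 1.034 × 1.036 ≈ 1.2013545708.
Dividing the nominal maturity value by the price-level factor gives the value in today's money.

$379,551.24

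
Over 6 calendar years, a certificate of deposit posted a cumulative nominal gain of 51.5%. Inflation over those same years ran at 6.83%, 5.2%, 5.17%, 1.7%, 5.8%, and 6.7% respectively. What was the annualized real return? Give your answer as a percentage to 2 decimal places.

1.85%

Cumulative inflation factor: 1.0683 × 1.052 × 1.0517 × 1.017 × 1.058 × 1.067 ≈ 1.35698.
Nominal growth factor: 1.51500. Real growth factor = 1.51500 / 1.35698 ≈ 1.11645.
Annualized: 1.11645^(1/6) − 1 ≈ 0.01853.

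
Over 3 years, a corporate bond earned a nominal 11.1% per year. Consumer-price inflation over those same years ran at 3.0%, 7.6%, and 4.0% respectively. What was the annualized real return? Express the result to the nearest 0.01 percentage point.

5.96%

Cumulative inflation factor: 1.030 × 1.076 × 1.040 ≈ 1.15261.
Nominal growth factor: 1.37133. Real growth factor = 1.37133 / 1.15261 ≈ 1.18976.
Annualized: 1.18976^(1/3) − 1 ≈ 0.05963.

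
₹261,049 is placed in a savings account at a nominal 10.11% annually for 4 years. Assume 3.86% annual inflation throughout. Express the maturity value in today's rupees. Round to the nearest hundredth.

₹329,788.73

Nominal value at maturity: ₹261,049 × (1 + 10.11%)^4 ≈ ₹383,732.94.
Price-level factor over 4 years: (1 + 3.86%)^4 ≈ 1.1635720298.
Dividing the nominal maturity value by the price-level factor gives the value in today's money.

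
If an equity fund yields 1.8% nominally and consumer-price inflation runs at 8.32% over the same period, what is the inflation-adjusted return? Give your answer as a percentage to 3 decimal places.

-6.019%

Real return via the Fisher equation: (1 + 1.8%)/(1 + 8.32%) − 1 = 1.018/1.0832 − 1 ≈ -0.06019.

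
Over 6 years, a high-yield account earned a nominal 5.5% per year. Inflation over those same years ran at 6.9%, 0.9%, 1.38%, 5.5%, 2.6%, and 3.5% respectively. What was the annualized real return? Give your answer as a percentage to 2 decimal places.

1.99%

Cumulative inflation factor: 1.069 × 1.009 × 1.0138 × 1.055 × 1.026 × 1.035 ≈ 1.22507.
Nominal growth factor: 1.37884. Real growth factor = 1.37884 / 1.22507 ≈ 1.12552.
Annualized: 1.12552^(1/6) − 1 ≈ 0.01990.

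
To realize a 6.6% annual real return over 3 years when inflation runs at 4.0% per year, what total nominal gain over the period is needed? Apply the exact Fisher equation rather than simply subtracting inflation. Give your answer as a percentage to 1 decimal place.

36.3%

Required annual nominal rate: (1+6.6%)(1+4.0%) − 1 = 10.864%.
Cumulative over 3 years: (1 + 0.10864)^3 − 1 ≈ 0.36261.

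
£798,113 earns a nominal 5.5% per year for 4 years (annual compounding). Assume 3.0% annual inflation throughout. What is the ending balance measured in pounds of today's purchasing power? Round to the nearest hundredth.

Nominal value at maturity: £798,113 × (1 + 5.5%)^4 ≈ £988,722.06.
Price-level factor over 4 years: (1 + 3.0%)^4 = 1.12550881.
Dividing the nominal maturity value by the price-level factor gives the value in today's money.

£878,466.74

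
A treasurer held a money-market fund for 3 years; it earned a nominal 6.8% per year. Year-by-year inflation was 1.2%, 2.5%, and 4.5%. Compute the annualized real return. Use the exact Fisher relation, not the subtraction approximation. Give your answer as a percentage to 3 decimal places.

Cumulative inflation factor: 1.012 × 1.025 × 1.045 ≈ 1.08398.
Nominal growth factor: 1.21819. Real growth factor = 1.21819 / 1.08398 ≈ 1.12381.
Annualized: 1.12381^(1/3) − 1 ≈ 0.03968.

3.968%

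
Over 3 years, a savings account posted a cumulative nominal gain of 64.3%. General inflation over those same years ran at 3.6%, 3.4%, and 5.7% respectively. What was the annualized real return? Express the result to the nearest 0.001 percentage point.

Cumulative inflation factor: 1.036 × 1.034 × 1.057 ≈ 1.13228.
Nominal growth factor: 1.64300. Real growth factor = 1.64300 / 1.13228 ≈ 1.45105.
Annualized: 1.45105^(1/3) − 1 ≈ 0.13212.

13.212%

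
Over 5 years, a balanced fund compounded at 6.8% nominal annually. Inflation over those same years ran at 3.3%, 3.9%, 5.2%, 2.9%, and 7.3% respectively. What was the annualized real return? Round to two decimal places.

2.19%

Cumulative inflation factor: 1.033 × 1.039 × 1.052 × 1.029 × 1.073 ≈ 1.24666.
Nominal growth factor: 1.38949. Real growth factor = 1.38949 / 1.24666 ≈ 1.11458.
Annualized: 1.11458^(1/5) − 1 ≈ 0.02193.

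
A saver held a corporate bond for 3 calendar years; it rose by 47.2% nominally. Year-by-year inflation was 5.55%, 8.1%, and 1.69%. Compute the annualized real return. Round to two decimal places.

Cumulative inflation factor: 1.0555 × 1.081 × 1.0169 ≈ 1.16028.
Nominal growth factor: 1.47200. Real growth factor = 1.47200 / 1.16028 ≈ 1.26866.
Annualized: 1.26866^(1/3) − 1 ≈ 0.08255.

8.26%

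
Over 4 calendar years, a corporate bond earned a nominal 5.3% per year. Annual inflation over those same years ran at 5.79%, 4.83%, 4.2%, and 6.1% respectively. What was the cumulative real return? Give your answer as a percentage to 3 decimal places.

0.277%

Cumulative inflation factor: 1.0579 × 1.0483 × 1.042 × 1.061 ≈ 1.22606.
Nominal growth factor: 1.22946. Real growth factor = 1.22946 / 1.22606 ≈ 1.00277.
Total real return ≈ 0.2767%.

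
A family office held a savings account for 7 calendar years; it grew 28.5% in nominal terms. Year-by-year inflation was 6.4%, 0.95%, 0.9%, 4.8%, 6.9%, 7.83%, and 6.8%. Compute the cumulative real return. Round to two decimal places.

Cumulative inflation factor: 1.064 × 1.0095 × 1.009 × 1.048 × 1.069 × 1.0783 × 1.068 ≈ 1.39826.
Nominal growth factor: 1.28500. Real growth factor = 1.28500 / 1.39826 ≈ 0.91900.
Total real return ≈ -8.1003%.

-8.10%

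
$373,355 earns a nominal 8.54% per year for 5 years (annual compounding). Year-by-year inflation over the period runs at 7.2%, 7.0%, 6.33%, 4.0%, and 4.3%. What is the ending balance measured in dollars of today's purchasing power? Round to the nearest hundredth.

$425,127.34

Nominal value at maturity: $373,355 × (1 + 8.54%)^5 ≈ $562,433.34.
Price-level factor over 5 years: 1.072 × 1.070 × 1.0633 × 1.040 × 1.043 ≈ 1.3229761794.
The maturity value deflated by that factor is the answer in today's purchasing power.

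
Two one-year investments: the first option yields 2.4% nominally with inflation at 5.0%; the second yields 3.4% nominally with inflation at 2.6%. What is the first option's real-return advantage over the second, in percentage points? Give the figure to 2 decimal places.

The first option real return: 1.024/1.050 − 1 = -2.476%.
The second real return: 1.034/1.026 − 1 = 0.780%.
Difference: -2.476 − 0.780 = -3.256 pp.

-3.26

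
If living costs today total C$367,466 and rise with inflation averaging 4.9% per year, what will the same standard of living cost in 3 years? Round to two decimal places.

C$424,173.59

Cumulative price-level factor: (1+4.9%)^3 = 1.154320649.
Multiplying C$367,466 by the price-level factor gives the future nominal sum.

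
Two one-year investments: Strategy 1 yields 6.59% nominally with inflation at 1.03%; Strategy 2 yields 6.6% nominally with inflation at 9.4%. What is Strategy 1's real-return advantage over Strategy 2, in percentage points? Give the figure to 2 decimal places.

8.06

Strategy 1 real return: 1.0659/1.0103 − 1 = 5.503%.
Strategy 2 real return: 1.066/1.094 − 1 = -2.559%.
Difference: 5.503 − (-2.559) = 8.062 pp.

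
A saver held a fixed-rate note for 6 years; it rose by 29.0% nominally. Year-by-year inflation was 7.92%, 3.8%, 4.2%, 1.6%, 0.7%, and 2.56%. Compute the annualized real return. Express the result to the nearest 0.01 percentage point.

0.87%

Cumulative inflation factor: 1.0792 × 1.038 × 1.042 × 1.016 × 1.007 × 1.0256 ≈ 1.22481.
Nominal growth factor: 1.29000. Real growth factor = 1.29000 / 1.22481 ≈ 1.05323.
Annualized: 1.05323^(1/6) − 1 ≈ 0.00868.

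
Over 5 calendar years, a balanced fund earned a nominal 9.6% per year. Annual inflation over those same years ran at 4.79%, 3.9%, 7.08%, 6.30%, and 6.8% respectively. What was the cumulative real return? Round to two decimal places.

19.48%

Cumulative inflation factor: 1.0479 × 1.039 × 1.0708 × 1.0630 × 1.068 ≈ 1.32357.
Nominal growth factor: 1.58144. Real growth factor = 1.58144 / 1.32357 ≈ 1.19483.
Total real return ≈ 19.4826%.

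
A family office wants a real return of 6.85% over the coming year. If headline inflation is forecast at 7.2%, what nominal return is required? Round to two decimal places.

14.54%

By the Fisher equation, 1 + r_nom = (1 + 6.85%)(1 + 7.2%) = 1.0685 × 1.072 = 1.145432.
So r_nom = 14.5432%.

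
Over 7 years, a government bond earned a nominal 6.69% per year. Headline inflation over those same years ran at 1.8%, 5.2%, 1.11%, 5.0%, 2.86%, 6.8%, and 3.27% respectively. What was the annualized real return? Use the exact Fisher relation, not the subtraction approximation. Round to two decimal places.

Cumulative inflation factor: 1.018 × 1.052 × 1.0111 × 1.050 × 1.0286 × 1.068 × 1.0327 ≈ 1.28985.
Nominal growth factor: 1.57350. Real growth factor = 1.57350 / 1.28985 ≈ 1.21991.
Annualized: 1.21991^(1/7) − 1 ≈ 0.02880.

2.88%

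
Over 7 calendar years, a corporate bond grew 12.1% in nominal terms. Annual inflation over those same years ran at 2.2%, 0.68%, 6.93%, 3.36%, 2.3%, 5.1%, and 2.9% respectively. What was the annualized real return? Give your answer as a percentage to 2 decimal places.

-1.64%

Cumulative inflation factor: 1.022 × 1.0068 × 1.0693 × 1.0336 × 1.023 × 1.051 × 1.029 ≈ 1.25817.
Nominal growth factor: 1.12100. Real growth factor = 1.12100 / 1.25817 ≈ 0.89098.
Annualized: 0.89098^(1/7) − 1 ≈ -0.01636.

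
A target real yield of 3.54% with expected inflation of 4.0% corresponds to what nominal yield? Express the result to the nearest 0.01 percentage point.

7.68%

By the Fisher equation, 1 + r_nom = (1 + 3.54%)(1 + 4.0%) = 1.0354 × 1.040 = 1.076816.
So r_nom = 7.6816%.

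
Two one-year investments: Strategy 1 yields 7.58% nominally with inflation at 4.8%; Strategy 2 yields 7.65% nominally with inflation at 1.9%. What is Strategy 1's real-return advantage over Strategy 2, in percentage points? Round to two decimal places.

-2.99

Strategy 1 real return: 1.0758/1.048 − 1 = 2.653%.
Strategy 2 real return: 1.0765/1.019 − 1 = 5.643%.
Difference: 2.653 − 5.643 = -2.990 pp.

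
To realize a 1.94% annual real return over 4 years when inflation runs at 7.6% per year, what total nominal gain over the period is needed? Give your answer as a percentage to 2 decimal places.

44.75%

Required annual nominal rate: (1+1.94%)(1+7.6%) − 1 = 9.68744%.
Cumulative over 4 years: (1 + 0.0968744)^4 − 1 ≈ 0.44753.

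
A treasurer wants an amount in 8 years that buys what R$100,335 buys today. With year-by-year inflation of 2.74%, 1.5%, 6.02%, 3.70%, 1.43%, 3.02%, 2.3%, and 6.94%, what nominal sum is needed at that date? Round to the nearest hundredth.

R$131,500.80

Cumulative price-level factor: 1.0274 × 1.015 × 1.0602 × 1.0370 × 1.0143 × 1.0302 × 1.023 × 1.0694 ≈ 1.3106174452.
The nominal amount required is R$100,335 scaled up by that factor.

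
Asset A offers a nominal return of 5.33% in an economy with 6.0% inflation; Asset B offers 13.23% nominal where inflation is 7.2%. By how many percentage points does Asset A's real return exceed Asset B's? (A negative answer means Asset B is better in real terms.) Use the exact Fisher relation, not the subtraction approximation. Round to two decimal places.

Asset A real return: 1.0533/1.060 − 1 = -0.632%.
Asset B real return: 1.1323/1.072 − 1 = 5.625%.
Difference: -0.632 − 5.625 = -6.257 pp.

-6.26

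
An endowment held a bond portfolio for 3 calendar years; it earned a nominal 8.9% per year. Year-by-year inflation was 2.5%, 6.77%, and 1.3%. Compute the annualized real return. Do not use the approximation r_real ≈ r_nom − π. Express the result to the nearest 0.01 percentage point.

5.22%

Cumulative inflation factor: 1.025 × 1.0677 × 1.013 ≈ 1.10862.
Nominal growth factor: 1.29147. Real growth factor = 1.29147 / 1.10862 ≈ 1.16493.
Annualized: 1.16493^(1/3) − 1 ≈ 0.05221.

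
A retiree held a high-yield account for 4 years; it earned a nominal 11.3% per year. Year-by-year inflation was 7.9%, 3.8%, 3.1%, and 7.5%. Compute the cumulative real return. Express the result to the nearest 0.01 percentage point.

23.62%

Cumulative inflation factor: 1.079 × 1.038 × 1.031 × 1.075 ≈ 1.24133.
Nominal growth factor: 1.53455. Real growth factor = 1.53455 / 1.24133 ≈ 1.23622.
Total real return ≈ 23.6217%.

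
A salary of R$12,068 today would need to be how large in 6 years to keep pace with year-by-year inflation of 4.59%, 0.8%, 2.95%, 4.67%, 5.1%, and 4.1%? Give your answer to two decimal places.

R$14,999.89

Cumulative price-level factor: 1.0459 × 1.008 × 1.0295 × 1.0467 × 1.051 × 1.041 ≈ 1.2429473014.
The nominal amount required is R$12,068 scaled up by that factor.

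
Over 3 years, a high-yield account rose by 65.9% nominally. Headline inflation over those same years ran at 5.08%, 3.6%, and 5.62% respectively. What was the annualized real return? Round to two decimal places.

13.00%

Cumulative inflation factor: 1.0508 × 1.036 × 1.0562 ≈ 1.14981.
Nominal growth factor: 1.65900. Real growth factor = 1.65900 / 1.14981 ≈ 1.44285.
Annualized: 1.44285^(1/3) − 1 ≈ 0.12999.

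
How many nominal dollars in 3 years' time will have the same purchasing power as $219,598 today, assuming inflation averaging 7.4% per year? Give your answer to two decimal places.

Cumulative price-level factor: (1+7.4%)^3 = 1.238833224.
Multiplying $219,598 by the price-level factor gives the future nominal sum.

$272,045.30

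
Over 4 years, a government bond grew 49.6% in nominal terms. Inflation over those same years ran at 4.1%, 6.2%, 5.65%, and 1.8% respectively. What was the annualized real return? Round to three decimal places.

Cumulative inflation factor: 1.041 × 1.062 × 1.0565 × 1.018 ≈ 1.18903.
Nominal growth factor: 1.49600. Real growth factor = 1.49600 / 1.18903 ≈ 1.25817.
Annualized: 1.25817^(1/4) − 1 ≈ 0.05909.

5.909%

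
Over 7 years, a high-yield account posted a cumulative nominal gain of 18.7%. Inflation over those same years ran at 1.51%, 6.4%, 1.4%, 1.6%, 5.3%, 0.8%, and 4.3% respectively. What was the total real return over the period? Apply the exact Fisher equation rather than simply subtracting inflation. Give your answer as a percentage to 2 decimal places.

Cumulative inflation factor: 1.0151 × 1.064 × 1.014 × 1.016 × 1.053 × 1.008 × 1.043 ≈ 1.23184.
Nominal growth factor: 1.18700. Real growth factor = 1.18700 / 1.23184 ≈ 0.96360.
Total real return ≈ -3.6403%.

-3.64%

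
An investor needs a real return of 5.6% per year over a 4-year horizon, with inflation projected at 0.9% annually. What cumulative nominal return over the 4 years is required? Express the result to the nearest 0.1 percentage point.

28.9%

Required annual nominal rate: (1+5.6%)(1+0.9%) − 1 = 6.5504%.
Cumulative over 4 years: (1 + 0.065504)^4 − 1 ≈ 0.28890.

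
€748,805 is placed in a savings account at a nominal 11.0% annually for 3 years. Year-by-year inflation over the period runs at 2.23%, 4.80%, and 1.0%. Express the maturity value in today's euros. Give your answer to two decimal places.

Nominal value at maturity: €748,805 × (1 + 11.0%)^3 ≈ €1,024,088.93.
Price-level factor over 3 years: 1.0223 × 1.0480 × 1.010 = 1.082084104.
The maturity value deflated by that factor is the answer in today's purchasing power.

€946,404.19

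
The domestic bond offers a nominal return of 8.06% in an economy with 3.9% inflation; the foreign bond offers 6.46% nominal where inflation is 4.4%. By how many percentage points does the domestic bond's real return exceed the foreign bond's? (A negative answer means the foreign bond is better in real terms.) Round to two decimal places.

2.03

The domestic bond real return: 1.0806/1.039 − 1 = 4.004%.
The foreign bond real return: 1.0646/1.044 − 1 = 1.973%.
Difference: 4.004 − 1.973 = 2.031 pp.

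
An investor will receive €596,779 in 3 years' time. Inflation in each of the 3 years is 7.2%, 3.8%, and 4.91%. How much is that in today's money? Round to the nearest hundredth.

Price-level factor over 3 years: 1.072 × 1.038 × 1.0491 = 1.1673713376.
Purchasing power today: €596,779 divided by that factor.

€511,216.08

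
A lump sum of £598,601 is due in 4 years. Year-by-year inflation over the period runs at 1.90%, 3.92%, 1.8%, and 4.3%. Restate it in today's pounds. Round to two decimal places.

Price-level factor over 4 years: 1.0190 × 1.0392 × 1.018 × 1.043 ≈ 1.1243600561.
Purchasing power today: £598,601 divided by that factor.

£532,392.62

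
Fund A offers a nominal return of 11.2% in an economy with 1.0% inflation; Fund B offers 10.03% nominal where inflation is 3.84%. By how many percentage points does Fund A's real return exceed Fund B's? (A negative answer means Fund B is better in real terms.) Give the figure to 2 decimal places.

4.14

Fund A real return: 1.112/1.010 − 1 = 10.099%.
Fund B real return: 1.1003/1.0384 − 1 = 5.961%.
Difference: 10.099 − 5.961 = 4.138 pp.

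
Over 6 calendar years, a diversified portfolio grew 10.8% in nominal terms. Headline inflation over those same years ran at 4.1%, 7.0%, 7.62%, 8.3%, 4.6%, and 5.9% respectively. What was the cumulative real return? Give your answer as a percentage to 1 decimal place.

-23.0%

Cumulative inflation factor: 1.041 × 1.070 × 1.0762 × 1.083 × 1.046 × 1.059 ≈ 1.43808.
Nominal growth factor: 1.10800. Real growth factor = 1.10800 / 1.43808 ≈ 0.77047.
Total real return ≈ -22.9529%.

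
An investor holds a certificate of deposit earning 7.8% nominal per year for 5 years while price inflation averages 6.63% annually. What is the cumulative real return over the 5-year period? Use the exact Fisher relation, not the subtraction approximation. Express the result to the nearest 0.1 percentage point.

5.6%

The annual real rate is (1+7.8%)/(1+6.63%) − 1 = 1.0973%.
Compounded over 5 years: (1 + 0.010973)^5 − 1 ≈ 0.05608.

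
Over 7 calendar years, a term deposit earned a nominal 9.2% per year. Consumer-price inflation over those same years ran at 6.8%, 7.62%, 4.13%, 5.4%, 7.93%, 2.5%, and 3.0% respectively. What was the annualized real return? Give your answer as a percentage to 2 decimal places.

Cumulative inflation factor: 1.068 × 1.0762 × 1.0413 × 1.054 × 1.0793 × 1.025 × 1.030 ≈ 1.43742.
Nominal growth factor: 1.85165. Real growth factor = 1.85165 / 1.43742 ≈ 1.28817.
Annualized: 1.28817^(1/7) − 1 ≈ 0.03684.

3.68%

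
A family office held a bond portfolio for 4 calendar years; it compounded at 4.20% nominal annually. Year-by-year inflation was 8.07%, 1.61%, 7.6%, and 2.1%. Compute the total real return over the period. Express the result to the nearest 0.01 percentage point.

Cumulative inflation factor: 1.0807 × 1.0161 × 1.076 × 1.021 ≈ 1.20637.
Nominal growth factor: 1.17888. Real growth factor = 1.17888 / 1.20637 ≈ 0.97722.
Total real return ≈ -2.2782%.

-2.28%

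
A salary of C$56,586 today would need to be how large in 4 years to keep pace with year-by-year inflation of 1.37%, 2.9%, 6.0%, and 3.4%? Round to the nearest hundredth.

Cumulative price-level factor: 1.0137 × 1.029 × 1.060 × 1.034 ≈ 1.1432763647.
The nominal amount required is C$56,586 scaled up by that factor.

C$64,693.44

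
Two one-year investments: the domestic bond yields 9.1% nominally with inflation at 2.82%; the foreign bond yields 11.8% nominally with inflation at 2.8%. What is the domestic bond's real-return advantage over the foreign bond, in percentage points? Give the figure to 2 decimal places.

The domestic bond real return: 1.091/1.0282 − 1 = 6.108%.
The foreign bond real return: 1.118/1.028 − 1 = 8.755%.
Difference: 6.108 − 8.755 = -2.647 pp.

-2.65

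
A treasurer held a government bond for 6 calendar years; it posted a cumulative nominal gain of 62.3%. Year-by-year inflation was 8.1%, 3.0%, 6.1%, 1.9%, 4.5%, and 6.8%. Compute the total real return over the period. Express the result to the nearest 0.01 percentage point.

Cumulative inflation factor: 1.081 × 1.030 × 1.061 × 1.019 × 1.045 × 1.068 ≈ 1.34351.
Nominal growth factor: 1.62300. Real growth factor = 1.62300 / 1.34351 ≈ 1.20803.
Total real return ≈ 20.8032%.

20.80%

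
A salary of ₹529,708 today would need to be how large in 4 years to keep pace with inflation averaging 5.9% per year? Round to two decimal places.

Cumulative price-level factor: (1+5.9%)^4 ≈ 1.2577196334.
The nominal amount required is ₹529,708 scaled up by that factor.

₹666,224.15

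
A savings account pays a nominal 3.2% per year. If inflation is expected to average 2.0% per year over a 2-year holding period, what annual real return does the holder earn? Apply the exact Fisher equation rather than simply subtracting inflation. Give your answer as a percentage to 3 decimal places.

1.176%

With constant rates the annual real return is the same each year: (1+3.2%)/(1+2.0%) − 1 = 0.01176.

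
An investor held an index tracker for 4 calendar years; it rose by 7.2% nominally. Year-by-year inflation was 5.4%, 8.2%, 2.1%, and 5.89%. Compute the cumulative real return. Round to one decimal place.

-13.1%

Cumulative inflation factor: 1.054 × 1.082 × 1.021 × 1.0589 ≈ 1.23296.
Nominal growth factor: 1.07200. Real growth factor = 1.07200 / 1.23296 ≈ 0.86945.
Total real return ≈ -13.0547%.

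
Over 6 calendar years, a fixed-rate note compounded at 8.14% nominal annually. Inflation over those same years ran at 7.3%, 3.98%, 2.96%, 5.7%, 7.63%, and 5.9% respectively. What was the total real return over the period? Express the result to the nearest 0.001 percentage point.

Cumulative inflation factor: 1.073 × 1.0398 × 1.0296 × 1.057 × 1.0763 × 1.059 ≈ 1.38396.
Nominal growth factor: 1.59926. Real growth factor = 1.59926 / 1.38396 ≈ 1.15557.
Total real return ≈ 15.5569%.

15.557%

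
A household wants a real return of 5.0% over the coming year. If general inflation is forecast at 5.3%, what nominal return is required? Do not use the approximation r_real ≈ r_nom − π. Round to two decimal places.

By the Fisher equation, 1 + r_nom = (1 + 5.0%)(1 + 5.3%) = 1.050 × 1.053 = 1.10565.
So r_nom = 10.565%.

10.57%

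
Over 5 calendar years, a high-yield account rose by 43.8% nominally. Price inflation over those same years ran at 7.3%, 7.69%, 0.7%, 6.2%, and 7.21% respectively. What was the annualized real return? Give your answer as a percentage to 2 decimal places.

1.65%

Cumulative inflation factor: 1.073 × 1.0769 × 1.007 × 1.062 × 1.0721 ≈ 1.32484.
Nominal growth factor: 1.43800. Real growth factor = 1.43800 / 1.32484 ≈ 1.08541.
Annualized: 1.08541^(1/5) − 1 ≈ 0.01653.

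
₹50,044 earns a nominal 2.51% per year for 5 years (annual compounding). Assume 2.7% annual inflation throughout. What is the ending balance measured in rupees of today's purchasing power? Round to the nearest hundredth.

Nominal value at maturity: ₹50,044 × (1 + 2.51%)^5 ≈ ₹56,647.82.
Price-level factor over 5 years: (1 + 2.7%)^5 ≈ 1.1424895016.
Dividing the nominal maturity value by the price-level factor gives the value in today's money.

₹49,582.79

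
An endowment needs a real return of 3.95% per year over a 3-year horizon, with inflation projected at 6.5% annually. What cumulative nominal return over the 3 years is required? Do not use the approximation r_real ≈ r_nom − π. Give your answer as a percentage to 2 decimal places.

Required annual nominal rate: (1+3.95%)(1+6.5%) − 1 = 10.70675%.
Cumulative over 3 years: (1 + 0.1070675)^3 − 1 ≈ 0.35682.

35.68%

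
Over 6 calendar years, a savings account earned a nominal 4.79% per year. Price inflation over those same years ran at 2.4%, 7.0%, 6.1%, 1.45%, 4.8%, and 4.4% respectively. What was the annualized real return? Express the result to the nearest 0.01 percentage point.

Cumulative inflation factor: 1.024 × 1.070 × 1.061 × 1.0145 × 1.048 × 1.044 ≈ 1.29037.
Nominal growth factor: 1.32409. Real growth factor = 1.32409 / 1.29037 ≈ 1.02614.
Annualized: 1.02614^(1/6) − 1 ≈ 0.00431.

0.43%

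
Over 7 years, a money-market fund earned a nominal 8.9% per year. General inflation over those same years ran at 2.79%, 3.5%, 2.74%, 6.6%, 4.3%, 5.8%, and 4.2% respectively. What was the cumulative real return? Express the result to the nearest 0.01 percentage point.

Cumulative inflation factor: 1.0279 × 1.035 × 1.0274 × 1.066 × 1.043 × 1.058 × 1.042 ≈ 1.33976.
Nominal growth factor: 1.81633. Real growth factor = 1.81633 / 1.33976 ≈ 1.35572.
Total real return ≈ 35.5718%.

35.57%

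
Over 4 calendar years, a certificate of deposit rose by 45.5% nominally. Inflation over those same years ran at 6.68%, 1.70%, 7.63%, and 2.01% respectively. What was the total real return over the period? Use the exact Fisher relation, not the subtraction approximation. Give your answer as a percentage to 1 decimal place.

22.1%

Cumulative inflation factor: 1.0668 × 1.0170 × 1.0763 × 1.0201 ≈ 1.19119.
Nominal growth factor: 1.45500. Real growth factor = 1.45500 / 1.19119 ≈ 1.22147.
Total real return ≈ 22.1470%.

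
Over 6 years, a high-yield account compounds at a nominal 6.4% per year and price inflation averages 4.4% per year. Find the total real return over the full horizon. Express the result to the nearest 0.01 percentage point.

The annual real rate is (1+6.4%)/(1+4.4%) − 1 = 1.9157%.
Compounded over 6 years: (1 + 0.019157)^6 − 1 ≈ 0.12059.

12.06%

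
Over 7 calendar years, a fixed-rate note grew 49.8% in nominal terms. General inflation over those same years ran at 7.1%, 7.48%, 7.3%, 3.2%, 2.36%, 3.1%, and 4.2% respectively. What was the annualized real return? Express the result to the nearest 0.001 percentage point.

Cumulative inflation factor: 1.071 × 1.0748 × 1.073 × 1.032 × 1.0236 × 1.031 × 1.042 ≈ 1.40169.
Nominal growth factor: 1.49800. Real growth factor = 1.49800 / 1.40169 ≈ 1.06871.
Annualized: 1.06871^(1/7) − 1 ≈ 0.00954.

0.954%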